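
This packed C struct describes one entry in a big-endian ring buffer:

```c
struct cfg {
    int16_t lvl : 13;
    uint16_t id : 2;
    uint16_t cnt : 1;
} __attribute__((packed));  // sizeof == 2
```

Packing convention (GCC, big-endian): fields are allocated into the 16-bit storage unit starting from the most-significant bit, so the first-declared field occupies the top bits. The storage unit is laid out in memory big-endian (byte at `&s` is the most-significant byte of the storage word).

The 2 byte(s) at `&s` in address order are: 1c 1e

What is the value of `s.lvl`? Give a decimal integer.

899

[0]=0x1c [1]=0x1e (big-endian) → word 0x1c1e
lvl [3+:13] = (word>>3) & 0x1fff = 899  ←
id [1+:2] = (word>>1) & 0x3 = 3
cnt [0+:1] = (word>>0) & 0x1 = 0
lvl signed 13b, MSB=0: value = 899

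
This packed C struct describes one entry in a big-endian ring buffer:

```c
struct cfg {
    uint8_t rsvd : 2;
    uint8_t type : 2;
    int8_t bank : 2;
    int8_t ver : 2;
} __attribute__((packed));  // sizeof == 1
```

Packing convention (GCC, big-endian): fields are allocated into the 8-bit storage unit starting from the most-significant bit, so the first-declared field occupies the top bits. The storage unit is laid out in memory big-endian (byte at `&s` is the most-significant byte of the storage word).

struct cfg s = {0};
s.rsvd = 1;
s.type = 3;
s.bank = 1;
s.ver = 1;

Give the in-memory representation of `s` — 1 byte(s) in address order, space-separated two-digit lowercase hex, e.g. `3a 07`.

[6+:2] rsvd=1 & 0x3 = 0x1; word=0x40
[4+:2] type=3 & 0x3 = 0x3; word=0x70
[2+:2] bank=1 & 0x3 = 0x1; word=0x74
[0+:2] ver=1 & 0x3 = 0x1; word=0x75
word = 0x75 → big-endian bytes:
  [0]=0x75

75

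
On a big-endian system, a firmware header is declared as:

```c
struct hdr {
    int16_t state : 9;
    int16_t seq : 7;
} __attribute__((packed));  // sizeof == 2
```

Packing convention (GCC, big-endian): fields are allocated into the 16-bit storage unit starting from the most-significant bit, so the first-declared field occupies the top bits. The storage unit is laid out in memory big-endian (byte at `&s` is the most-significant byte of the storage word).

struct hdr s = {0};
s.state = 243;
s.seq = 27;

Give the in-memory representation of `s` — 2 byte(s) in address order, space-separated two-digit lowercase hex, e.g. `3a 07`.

79 9b

state (9b) val=243 bits=0xf3 at bit 7: 0x7980
seq (7b) val=27 bits=0x1b at bit 0: 0x799b
word = 0x799b → big-endian bytes:
  [0]=0x79  [1]=0x9b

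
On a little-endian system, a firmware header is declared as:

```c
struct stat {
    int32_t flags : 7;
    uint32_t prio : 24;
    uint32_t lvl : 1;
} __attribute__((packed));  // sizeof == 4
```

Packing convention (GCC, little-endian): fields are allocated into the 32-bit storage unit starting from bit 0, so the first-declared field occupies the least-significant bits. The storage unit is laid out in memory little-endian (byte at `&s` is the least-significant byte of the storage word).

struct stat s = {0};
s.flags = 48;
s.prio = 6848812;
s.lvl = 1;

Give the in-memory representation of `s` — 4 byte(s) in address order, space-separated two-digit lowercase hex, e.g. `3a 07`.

[0+:7] flags=48 & 0x7f = 0x30; word=0x00000030
[7+:24] prio=6848812 & 0xffffff = 0x68812c; word=0x34409630
[31+:1] lvl=1 & 0x1 = 0x1; word=0xb4409630
word = 0xb4409630 → little-endian bytes:
  [0]=0x30  [1]=0x96  [2]=0x40  [3]=0xb4

30 96 40 b4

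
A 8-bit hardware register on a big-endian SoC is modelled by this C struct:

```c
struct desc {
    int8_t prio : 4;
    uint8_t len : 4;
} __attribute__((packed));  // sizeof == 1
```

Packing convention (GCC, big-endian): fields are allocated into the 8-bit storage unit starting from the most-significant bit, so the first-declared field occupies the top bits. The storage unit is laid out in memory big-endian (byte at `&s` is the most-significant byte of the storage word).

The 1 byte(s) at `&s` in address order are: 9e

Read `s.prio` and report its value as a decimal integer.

-7

[0]=0x9e (big-endian) → word 0x9e
prio [4+:4] = (word>>4) & 0xf = 9  ←
len [0+:4] = (word>>0) & 0xf = 14
prio signed 4b, MSB=1: 9 - 16 = -7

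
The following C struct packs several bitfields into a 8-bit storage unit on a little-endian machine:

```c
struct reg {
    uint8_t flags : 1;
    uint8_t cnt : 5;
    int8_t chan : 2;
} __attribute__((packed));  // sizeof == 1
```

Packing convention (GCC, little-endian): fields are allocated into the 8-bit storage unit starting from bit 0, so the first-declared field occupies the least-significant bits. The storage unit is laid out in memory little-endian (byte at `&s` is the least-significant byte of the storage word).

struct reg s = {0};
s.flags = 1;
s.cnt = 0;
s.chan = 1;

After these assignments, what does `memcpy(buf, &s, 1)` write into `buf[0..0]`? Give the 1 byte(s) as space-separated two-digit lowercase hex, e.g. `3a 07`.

41

[0+:1] flags=1 & 0x1 = 0x1; word=0x01
[1+:5] cnt=0 & 0x1f = 0x0; word=0x01
[6+:2] chan=1 & 0x3 = 0x1; word=0x41
word = 0x41 → little-endian bytes:
  [0]=0x41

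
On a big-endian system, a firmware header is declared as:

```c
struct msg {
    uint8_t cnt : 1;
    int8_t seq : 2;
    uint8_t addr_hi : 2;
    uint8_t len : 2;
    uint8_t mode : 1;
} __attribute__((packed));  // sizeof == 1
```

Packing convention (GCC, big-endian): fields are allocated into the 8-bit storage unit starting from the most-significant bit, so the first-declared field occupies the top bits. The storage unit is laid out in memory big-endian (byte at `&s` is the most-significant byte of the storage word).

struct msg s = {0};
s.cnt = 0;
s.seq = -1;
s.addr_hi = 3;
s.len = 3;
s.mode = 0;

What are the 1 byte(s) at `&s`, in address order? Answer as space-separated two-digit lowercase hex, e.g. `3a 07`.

7e

cnt (1b) val=0 bits=0x0 at bit 7: 0x00
seq (2b) val=-1 bits=0x3 at bit 5: 0x60
addr_hi (2b) val=3 bits=0x3 at bit 3: 0x78
len (2b) val=3 bits=0x3 at bit 1: 0x7e
mode (1b) val=0 bits=0x0 at bit 0: 0x7e
word = 0x7e → big-endian bytes:
  [0]=0x7e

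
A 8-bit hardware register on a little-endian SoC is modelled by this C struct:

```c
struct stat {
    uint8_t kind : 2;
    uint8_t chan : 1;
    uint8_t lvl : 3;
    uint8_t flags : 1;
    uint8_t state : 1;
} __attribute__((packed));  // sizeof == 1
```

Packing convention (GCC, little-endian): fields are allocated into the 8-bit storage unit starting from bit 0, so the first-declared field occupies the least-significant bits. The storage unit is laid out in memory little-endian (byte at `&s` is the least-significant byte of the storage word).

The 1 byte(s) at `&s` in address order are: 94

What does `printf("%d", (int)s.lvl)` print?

[0]=0x94 (little-endian) → word 0x94
kind [0+:2] = (word>>0) & 0x3 = 0
chan [2+:1] = (word>>2) & 0x1 = 1
lvl [3+:3] = (word>>3) & 0x7 = 2  ←
flags [6+:1] = (word>>6) & 0x1 = 0
state [7+:1] = (word>>7) & 0x1 = 1

2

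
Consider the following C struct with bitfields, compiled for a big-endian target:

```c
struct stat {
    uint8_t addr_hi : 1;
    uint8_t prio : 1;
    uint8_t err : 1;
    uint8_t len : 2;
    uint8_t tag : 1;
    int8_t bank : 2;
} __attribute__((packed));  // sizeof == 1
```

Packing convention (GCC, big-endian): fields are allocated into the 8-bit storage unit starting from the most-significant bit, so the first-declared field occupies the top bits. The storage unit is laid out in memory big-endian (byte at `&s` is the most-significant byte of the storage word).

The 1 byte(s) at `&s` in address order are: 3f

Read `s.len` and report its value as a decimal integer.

3

[0]=0x3f (big-endian) → word 0x3f
addr_hi [7+:1] = (word>>7) & 0x1 = 0
prio [6+:1] = (word>>6) & 0x1 = 0
err [5+:1] = (word>>5) & 0x1 = 1
len [3+:2] = (word>>3) & 0x3 = 3  ←
tag [2+:1] = (word>>2) & 0x1 = 1
bank [0+:2] = (word>>0) & 0x3 = 3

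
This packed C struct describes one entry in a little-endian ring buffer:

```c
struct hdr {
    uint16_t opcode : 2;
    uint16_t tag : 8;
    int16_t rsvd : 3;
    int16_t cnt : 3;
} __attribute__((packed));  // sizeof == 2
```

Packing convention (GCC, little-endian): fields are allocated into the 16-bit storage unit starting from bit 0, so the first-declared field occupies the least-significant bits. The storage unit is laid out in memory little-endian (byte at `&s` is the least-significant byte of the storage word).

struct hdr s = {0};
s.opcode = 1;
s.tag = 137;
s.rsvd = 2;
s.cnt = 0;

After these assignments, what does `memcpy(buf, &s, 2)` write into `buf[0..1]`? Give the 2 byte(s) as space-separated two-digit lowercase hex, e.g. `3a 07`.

[0+:2] opcode=1 & 0x3 = 0x1; word=0x0001
[2+:8] tag=137 & 0xff = 0x89; word=0x0225
[10+:3] rsvd=2 & 0x7 = 0x2; word=0x0a25
[13+:3] cnt=0 & 0x7 = 0x0; word=0x0a25
word = 0x0a25 → little-endian bytes:
  [0]=0x25  [1]=0x0a

25 0a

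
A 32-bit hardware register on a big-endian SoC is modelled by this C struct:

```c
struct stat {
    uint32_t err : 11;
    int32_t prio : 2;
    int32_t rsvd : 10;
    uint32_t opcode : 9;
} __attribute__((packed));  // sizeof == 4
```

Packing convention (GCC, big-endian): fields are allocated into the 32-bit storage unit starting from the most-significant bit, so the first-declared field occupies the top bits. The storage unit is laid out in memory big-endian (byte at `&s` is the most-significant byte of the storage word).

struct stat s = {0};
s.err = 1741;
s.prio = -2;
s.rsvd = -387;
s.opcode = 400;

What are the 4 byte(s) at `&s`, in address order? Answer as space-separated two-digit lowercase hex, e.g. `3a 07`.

[21+:11] err=1741 & 0x7ff = 0x6cd; word=0xd9a00000
[19+:2] prio=-2 & 0x3 = 0x2; word=0xd9b00000
[9+:10] rsvd=-387 & 0x3ff = 0x27d; word=0xd9b4fa00
[0+:9] opcode=400 & 0x1ff = 0x190; word=0xd9b4fb90
word = 0xd9b4fb90 → big-endian bytes:
  [0]=0xd9  [1]=0xb4  [2]=0xfb  [3]=0x90

d9 b4 fb 90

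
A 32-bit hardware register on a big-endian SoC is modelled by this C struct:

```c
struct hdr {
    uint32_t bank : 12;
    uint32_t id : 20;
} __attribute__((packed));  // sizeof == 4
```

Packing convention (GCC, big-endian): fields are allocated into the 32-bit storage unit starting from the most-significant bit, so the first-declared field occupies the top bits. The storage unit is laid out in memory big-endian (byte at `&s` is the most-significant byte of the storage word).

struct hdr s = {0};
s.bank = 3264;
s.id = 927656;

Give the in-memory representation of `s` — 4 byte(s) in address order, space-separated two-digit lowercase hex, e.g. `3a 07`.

cc 0e 27 a8

bank (12b) val=3264 bits=0xcc0 at bit 20: 0xcc000000
id (20b) val=927656 bits=0xe27a8 at bit 0: 0xcc0e27a8
word = 0xcc0e27a8 → big-endian bytes:
  [0]=0xcc  [1]=0x0e  [2]=0x27  [3]=0xa8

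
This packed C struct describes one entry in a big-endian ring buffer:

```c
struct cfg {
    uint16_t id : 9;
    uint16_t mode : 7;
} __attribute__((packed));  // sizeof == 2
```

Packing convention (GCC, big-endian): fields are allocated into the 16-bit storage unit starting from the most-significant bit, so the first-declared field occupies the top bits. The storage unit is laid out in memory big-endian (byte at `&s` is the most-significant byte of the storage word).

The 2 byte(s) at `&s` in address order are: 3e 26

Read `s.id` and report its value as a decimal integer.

[0]=0x3e [1]=0x26 (big-endian) → word 0x3e26
id:9 @ bit 7 → (0x3e26>>7)&0x1ff = 0x7c  ←
mode:7 @ bit 0 → (0x3e26>>0)&0x7f = 0x26

124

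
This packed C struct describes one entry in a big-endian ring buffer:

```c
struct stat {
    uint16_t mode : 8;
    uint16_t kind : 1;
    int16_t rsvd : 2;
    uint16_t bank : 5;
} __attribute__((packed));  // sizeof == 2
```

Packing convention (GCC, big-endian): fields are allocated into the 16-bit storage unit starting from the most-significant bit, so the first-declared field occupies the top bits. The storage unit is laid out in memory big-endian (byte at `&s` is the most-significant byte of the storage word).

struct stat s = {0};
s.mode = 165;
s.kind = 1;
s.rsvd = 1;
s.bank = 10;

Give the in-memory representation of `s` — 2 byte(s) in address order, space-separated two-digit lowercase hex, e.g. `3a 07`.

a5 aa

mode:8 = 165 → 0xa5 << 8 → word 0xa500
kind:1 = 1 → 0x1 << 7 → word 0xa580
rsvd:2 = 1 → 0x1 << 5 → word 0xa5a0
bank:5 = 10 → 0xa << 0 → word 0xa5aa
word = 0xa5aa → big-endian bytes:
  [0]=0xa5  [1]=0xaa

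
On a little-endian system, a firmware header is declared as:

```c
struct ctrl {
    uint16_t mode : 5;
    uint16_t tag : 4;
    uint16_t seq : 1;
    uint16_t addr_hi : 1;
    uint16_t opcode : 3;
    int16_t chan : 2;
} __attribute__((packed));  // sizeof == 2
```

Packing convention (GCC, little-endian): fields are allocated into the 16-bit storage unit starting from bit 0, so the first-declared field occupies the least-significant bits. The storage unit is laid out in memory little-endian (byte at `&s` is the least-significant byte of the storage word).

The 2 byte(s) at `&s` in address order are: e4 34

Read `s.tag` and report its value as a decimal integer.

7

[0]=0xe4 [1]=0x34 (little-endian) → word 0x34e4
mode [0+:5] = (word>>0) & 0x1f = 4
tag [5+:4] = (word>>5) & 0xf = 7  ←
seq [9+:1] = (word>>9) & 0x1 = 0
addr_hi [10+:1] = (word>>10) & 0x1 = 1
opcode [11+:3] = (word>>11) & 0x7 = 6
chan [14+:2] = (word>>14) & 0x3 = 0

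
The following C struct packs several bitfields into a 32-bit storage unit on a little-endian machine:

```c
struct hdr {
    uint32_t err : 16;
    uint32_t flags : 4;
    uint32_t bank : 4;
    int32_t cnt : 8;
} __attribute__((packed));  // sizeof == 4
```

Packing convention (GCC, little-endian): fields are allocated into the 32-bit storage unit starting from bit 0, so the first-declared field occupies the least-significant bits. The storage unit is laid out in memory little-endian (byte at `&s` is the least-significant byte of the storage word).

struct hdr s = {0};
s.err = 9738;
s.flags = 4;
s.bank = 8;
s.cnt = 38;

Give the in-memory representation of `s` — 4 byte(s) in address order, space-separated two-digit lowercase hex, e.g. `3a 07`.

err:16 = 9738 → 0x260a << 0 → word 0x0000260a
flags:4 = 4 → 0x4 << 16 → word 0x0004260a
bank:4 = 8 → 0x8 << 20 → word 0x0084260a
cnt:8 = 38 → 0x26 << 24 → word 0x2684260a
word = 0x2684260a → little-endian bytes:
  [0]=0x0a  [1]=0x26  [2]=0x84  [3]=0x26

0a 26 84 26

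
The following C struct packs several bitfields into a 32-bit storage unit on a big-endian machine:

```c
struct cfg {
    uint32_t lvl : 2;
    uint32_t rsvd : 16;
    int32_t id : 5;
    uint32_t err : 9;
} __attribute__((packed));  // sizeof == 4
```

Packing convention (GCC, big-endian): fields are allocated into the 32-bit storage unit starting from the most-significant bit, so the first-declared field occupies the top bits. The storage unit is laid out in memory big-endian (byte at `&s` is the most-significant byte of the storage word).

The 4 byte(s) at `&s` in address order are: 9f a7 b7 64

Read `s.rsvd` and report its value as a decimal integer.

[0]=0x9f [1]=0xa7 [2]=0xb7 [3]=0x64 (big-endian) → word 0x9fa7b764
lvl [30+:2] = (word>>30) & 0x3 = 2
rsvd [14+:16] = (word>>14) & 0xffff = 32414  ←
id [9+:5] = (word>>9) & 0x1f = 27
err [0+:9] = (word>>0) & 0x1ff = 356

32414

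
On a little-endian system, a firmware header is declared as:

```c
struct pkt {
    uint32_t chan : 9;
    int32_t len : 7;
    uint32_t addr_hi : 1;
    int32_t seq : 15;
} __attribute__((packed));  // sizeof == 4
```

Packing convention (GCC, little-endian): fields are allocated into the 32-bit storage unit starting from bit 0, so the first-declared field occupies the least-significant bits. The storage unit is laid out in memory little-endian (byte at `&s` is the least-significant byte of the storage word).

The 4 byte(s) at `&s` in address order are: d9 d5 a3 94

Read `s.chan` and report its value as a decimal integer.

473

[0]=0xd9 [1]=0xd5 [2]=0xa3 [3]=0x94 (little-endian) → word 0x94a3d5d9
chan [0+:9] = (word>>0) & 0x1ff = 473  ←
len [9+:7] = (word>>9) & 0x7f = 106
addr_hi [16+:1] = (word>>16) & 0x1 = 1
seq [17+:15] = (word>>17) & 0x7fff = 19025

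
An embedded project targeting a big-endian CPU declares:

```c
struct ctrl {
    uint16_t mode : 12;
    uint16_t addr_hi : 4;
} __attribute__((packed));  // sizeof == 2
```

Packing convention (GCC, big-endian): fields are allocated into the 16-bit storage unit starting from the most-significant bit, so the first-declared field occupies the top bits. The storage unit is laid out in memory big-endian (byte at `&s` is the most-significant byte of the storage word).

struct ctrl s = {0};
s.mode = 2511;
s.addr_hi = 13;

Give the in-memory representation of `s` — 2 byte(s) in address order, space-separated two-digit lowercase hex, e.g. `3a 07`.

mode:12 = 2511 → 0x9cf << 4 → word 0x9cf0
addr_hi:4 = 13 → 0xd << 0 → word 0x9cfd
word = 0x9cfd → big-endian bytes:
  [0]=0x9c  [1]=0xfd

9c fd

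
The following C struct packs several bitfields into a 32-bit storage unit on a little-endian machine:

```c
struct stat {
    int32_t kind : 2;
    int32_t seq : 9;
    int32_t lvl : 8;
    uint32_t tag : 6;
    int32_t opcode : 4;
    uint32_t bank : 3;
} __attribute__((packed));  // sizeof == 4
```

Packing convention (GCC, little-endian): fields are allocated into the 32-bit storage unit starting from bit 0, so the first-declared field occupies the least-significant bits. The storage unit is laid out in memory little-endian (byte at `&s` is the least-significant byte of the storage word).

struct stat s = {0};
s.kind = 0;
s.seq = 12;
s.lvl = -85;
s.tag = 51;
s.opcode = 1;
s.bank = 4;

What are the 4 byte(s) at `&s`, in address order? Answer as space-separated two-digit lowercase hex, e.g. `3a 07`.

30 58 9d 83

kind:2 = 0 → 0x0 << 0 → word 0x00000000
seq:9 = 12 → 0xc << 2 → word 0x00000030
lvl:8 = -85 → 0xab << 11 → word 0x00055830
tag:6 = 51 → 0x33 << 19 → word 0x019d5830
opcode:4 = 1 → 0x1 << 25 → word 0x039d5830
bank:3 = 4 → 0x4 << 29 → word 0x839d5830
word = 0x839d5830 → little-endian bytes:
  [0]=0x30  [1]=0x58  [2]=0x9d  [3]=0x83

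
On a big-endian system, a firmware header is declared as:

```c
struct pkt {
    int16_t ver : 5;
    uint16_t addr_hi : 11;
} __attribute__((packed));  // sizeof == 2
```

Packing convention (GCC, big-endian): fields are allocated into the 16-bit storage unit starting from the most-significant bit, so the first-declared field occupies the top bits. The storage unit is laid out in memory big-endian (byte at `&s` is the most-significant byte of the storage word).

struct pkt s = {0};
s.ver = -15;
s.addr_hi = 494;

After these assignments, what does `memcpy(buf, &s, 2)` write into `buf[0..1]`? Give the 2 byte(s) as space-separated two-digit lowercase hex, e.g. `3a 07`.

89 ee

[11+:5] ver=-15 & 0x1f = 0x11; word=0x8800
[0+:11] addr_hi=494 & 0x7ff = 0x1ee; word=0x89ee
word = 0x89ee → big-endian bytes:
  [0]=0x89  [1]=0xee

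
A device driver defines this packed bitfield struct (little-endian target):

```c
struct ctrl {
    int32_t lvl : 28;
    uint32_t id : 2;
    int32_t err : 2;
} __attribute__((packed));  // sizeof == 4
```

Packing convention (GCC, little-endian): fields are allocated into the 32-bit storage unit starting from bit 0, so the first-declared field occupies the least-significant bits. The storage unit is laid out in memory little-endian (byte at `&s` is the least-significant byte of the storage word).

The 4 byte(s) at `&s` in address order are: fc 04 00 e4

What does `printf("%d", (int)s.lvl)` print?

67110140

[0]=0xfc [1]=0x04 [2]=0x00 [3]=0xe4 (little-endian) → word 0xe40004fc
lvl:28 @ bit 0 → (0xe40004fc>>0)&0xfffffff = 0x40004fc  ←
id:2 @ bit 28 → (0xe40004fc>>28)&0x3 = 0x2
err:2 @ bit 30 → (0xe40004fc>>30)&0x3 = 0x3
lvl signed 28b, MSB=0: value = 67110140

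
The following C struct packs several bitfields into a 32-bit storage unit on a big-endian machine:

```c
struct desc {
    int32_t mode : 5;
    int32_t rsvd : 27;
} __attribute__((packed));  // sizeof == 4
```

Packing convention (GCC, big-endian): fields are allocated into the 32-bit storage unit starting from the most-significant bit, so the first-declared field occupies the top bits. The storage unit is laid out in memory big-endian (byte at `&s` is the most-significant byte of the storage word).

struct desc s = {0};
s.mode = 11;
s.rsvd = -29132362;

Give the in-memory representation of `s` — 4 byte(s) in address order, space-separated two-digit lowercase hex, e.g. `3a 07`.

5e 43 79 b6

mode:5 = 11 → 0xb << 27 → word 0x58000000
rsvd:27 = -29132362 → 0x64379b6 << 0 → word 0x5e4379b6
word = 0x5e4379b6 → big-endian bytes:
  [0]=0x5e  [1]=0x43  [2]=0x79  [3]=0xb6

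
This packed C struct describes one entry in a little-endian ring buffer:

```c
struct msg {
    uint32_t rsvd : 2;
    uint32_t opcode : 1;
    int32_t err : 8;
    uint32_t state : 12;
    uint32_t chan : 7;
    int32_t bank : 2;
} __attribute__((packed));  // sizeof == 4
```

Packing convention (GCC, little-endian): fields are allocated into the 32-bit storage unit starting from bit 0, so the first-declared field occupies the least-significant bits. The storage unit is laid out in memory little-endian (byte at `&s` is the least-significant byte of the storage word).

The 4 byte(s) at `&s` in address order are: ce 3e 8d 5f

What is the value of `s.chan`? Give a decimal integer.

[0]=0xce [1]=0x3e [2]=0x8d [3]=0x5f (little-endian) → word 0x5f8d3ece
rsvd [0+:2] = (word>>0) & 0x3 = 2
opcode [2+:1] = (word>>2) & 0x1 = 1
err [3+:8] = (word>>3) & 0xff = 217
state [11+:12] = (word>>11) & 0xfff = 423
chan [23+:7] = (word>>23) & 0x7f = 63  ←
bank [30+:2] = (word>>30) & 0x3 = 1

63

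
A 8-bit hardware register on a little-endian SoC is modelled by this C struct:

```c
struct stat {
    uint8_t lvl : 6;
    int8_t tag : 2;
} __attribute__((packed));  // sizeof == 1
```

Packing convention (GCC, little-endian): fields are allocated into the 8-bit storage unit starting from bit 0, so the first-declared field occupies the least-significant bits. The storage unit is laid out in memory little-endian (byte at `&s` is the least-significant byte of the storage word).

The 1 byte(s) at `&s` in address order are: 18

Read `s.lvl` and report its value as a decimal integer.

24

[0]=0x18 (little-endian) → word 0x18
lvl [0+:6] = (word>>0) & 0x3f = 24  ←
tag [6+:2] = (word>>6) & 0x3 = 0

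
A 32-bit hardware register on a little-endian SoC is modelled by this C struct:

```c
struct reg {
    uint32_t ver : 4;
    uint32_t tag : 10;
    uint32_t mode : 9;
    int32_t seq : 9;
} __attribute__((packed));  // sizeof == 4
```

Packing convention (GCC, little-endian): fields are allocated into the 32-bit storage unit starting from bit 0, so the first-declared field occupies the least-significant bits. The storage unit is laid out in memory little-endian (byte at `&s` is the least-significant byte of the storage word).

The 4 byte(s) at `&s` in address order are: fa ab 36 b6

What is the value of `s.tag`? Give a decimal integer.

[0]=0xfa [1]=0xab [2]=0x36 [3]=0xb6 (little-endian) → word 0xb636abfa
ver [0+:4] = (word>>0) & 0xf = 10
tag [4+:10] = (word>>4) & 0x3ff = 703  ←
mode [14+:9] = (word>>14) & 0x1ff = 218
seq [23+:9] = (word>>23) & 0x1ff = 364

703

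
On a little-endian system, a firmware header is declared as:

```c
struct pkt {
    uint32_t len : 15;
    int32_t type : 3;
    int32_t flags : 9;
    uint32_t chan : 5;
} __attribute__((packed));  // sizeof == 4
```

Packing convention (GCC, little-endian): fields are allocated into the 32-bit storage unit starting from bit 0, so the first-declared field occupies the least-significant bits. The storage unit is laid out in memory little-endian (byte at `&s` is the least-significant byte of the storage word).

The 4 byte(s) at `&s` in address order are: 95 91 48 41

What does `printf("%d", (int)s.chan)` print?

[0]=0x95 [1]=0x91 [2]=0x48 [3]=0x41 (little-endian) → word 0x41489195
len:15 @ bit 0 → (0x41489195>>0)&0x7fff = 0x1195
type:3 @ bit 15 → (0x41489195>>15)&0x7 = 0x1
flags:9 @ bit 18 → (0x41489195>>18)&0x1ff = 0x52
chan:5 @ bit 27 → (0x41489195>>27)&0x1f = 0x8  ←

8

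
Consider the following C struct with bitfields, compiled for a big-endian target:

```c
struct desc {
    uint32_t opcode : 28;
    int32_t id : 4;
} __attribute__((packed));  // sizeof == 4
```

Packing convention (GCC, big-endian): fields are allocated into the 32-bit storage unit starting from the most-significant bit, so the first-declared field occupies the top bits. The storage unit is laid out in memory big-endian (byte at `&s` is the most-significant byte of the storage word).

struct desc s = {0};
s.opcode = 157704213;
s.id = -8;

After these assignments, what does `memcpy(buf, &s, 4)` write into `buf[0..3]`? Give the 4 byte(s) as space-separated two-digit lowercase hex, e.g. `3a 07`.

[4+:28] opcode=157704213 & 0xfffffff = 0x9666015; word=0x96660150
[0+:4] id=-8 & 0xf = 0x8; word=0x96660158
word = 0x96660158 → big-endian bytes:
  [0]=0x96  [1]=0x66  [2]=0x01  [3]=0x58

96 66 01 58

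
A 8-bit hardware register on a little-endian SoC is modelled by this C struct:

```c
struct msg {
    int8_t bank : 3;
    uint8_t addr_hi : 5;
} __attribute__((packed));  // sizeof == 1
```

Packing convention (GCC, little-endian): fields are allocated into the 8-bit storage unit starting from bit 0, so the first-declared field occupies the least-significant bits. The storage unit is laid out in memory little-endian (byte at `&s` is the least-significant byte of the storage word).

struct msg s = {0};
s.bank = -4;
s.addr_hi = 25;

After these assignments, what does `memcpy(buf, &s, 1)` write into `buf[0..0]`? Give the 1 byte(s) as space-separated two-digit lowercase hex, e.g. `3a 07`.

cc

bank:3 = -4 → 0x4 << 0 → word 0x04
addr_hi:5 = 25 → 0x19 << 3 → word 0xcc
word = 0xcc → little-endian bytes:
  [0]=0xcc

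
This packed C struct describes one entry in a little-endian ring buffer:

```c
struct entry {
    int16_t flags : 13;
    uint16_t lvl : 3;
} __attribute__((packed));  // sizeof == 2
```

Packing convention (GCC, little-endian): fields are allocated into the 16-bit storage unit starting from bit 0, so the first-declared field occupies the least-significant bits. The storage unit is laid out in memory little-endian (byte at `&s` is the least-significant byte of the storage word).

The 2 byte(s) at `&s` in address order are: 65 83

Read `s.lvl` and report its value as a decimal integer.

[0]=0x65 [1]=0x83 (little-endian) → word 0x8365
flags [0+:13] = (word>>0) & 0x1fff = 869
lvl [13+:3] = (word>>13) & 0x7 = 4  ←

4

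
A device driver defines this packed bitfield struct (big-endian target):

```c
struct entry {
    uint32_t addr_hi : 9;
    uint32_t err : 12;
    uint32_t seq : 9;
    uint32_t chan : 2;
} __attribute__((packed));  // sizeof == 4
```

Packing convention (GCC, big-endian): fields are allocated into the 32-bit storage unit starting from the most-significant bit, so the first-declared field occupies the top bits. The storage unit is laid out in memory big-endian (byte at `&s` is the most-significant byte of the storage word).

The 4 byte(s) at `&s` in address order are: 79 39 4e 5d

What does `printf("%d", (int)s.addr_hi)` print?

242

[0]=0x79 [1]=0x39 [2]=0x4e [3]=0x5d (big-endian) → word 0x79394e5d
addr_hi:9 @ bit 23 → (0x79394e5d>>23)&0x1ff = 0xf2  ←
err:12 @ bit 11 → (0x79394e5d>>11)&0xfff = 0x729
seq:9 @ bit 2 → (0x79394e5d>>2)&0x1ff = 0x197
chan:2 @ bit 0 → (0x79394e5d>>0)&0x3 = 0x1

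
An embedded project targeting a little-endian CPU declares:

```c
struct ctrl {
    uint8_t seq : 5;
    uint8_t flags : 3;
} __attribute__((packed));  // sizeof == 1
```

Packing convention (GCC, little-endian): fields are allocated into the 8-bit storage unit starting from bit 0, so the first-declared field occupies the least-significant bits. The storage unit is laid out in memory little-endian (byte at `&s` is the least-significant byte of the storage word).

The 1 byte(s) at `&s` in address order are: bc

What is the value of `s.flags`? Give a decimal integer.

[0]=0xbc (little-endian) → word 0xbc
seq [0+:5] = (word>>0) & 0x1f = 28
flags [5+:3] = (word>>5) & 0x7 = 5  ←

5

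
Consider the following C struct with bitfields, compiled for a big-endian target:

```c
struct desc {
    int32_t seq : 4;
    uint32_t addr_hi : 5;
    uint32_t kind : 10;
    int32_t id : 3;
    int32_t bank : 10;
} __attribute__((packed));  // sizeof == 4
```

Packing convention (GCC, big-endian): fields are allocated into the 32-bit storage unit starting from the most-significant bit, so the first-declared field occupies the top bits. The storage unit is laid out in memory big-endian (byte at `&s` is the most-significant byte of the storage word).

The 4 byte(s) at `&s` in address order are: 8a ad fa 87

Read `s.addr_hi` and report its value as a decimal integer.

21

[0]=0x8a [1]=0xad [2]=0xfa [3]=0x87 (big-endian) → word 0x8aadfa87
seq [28+:4] = (word>>28) & 0xf = 8
addr_hi [23+:5] = (word>>23) & 0x1f = 21  ←
kind [13+:10] = (word>>13) & 0x3ff = 367
id [10+:3] = (word>>10) & 0x7 = 6
bank [0+:10] = (word>>0) & 0x3ff = 647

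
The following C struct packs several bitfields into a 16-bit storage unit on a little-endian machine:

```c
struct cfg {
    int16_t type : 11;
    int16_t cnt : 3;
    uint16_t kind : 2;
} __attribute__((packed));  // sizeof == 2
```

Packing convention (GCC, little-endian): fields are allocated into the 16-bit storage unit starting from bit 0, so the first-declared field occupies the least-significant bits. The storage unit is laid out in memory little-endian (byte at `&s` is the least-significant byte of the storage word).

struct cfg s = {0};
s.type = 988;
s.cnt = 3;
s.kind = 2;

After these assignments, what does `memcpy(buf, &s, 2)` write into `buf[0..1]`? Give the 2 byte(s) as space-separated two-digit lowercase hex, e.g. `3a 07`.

dc 9b

type:11 = 988 → 0x3dc << 0 → word 0x03dc
cnt:3 = 3 → 0x3 << 11 → word 0x1bdc
kind:2 = 2 → 0x2 << 14 → word 0x9bdc
word = 0x9bdc → little-endian bytes:
  [0]=0xdc  [1]=0x9b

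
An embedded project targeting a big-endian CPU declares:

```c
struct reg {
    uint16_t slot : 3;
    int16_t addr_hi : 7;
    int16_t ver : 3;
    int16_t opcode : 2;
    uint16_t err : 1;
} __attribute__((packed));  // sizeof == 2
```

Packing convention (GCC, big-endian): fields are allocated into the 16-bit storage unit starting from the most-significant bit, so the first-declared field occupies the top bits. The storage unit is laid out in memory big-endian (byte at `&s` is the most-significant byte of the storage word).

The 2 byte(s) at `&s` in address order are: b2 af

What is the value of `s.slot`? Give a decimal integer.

5

[0]=0xb2 [1]=0xaf (big-endian) → word 0xb2af
slot:3 @ bit 13 → (0xb2af>>13)&0x7 = 0x5  ←
addr_hi:7 @ bit 6 → (0xb2af>>6)&0x7f = 0x4a
ver:3 @ bit 3 → (0xb2af>>3)&0x7 = 0x5
opcode:2 @ bit 1 → (0xb2af>>1)&0x3 = 0x3
err:1 @ bit 0 → (0xb2af>>0)&0x1 = 0x1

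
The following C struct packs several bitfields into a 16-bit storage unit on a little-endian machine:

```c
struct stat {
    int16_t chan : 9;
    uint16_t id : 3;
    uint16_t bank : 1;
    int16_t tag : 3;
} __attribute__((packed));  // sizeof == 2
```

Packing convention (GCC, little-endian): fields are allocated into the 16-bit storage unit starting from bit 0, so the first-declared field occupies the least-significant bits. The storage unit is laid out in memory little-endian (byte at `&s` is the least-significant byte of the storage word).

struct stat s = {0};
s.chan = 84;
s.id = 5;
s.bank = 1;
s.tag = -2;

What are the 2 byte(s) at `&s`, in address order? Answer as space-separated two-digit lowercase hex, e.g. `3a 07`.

54 da

chan (9b) val=84 bits=0x54 at bit 0: 0x0054
id (3b) val=5 bits=0x5 at bit 9: 0x0a54
bank (1b) val=1 bits=0x1 at bit 12: 0x1a54
tag (3b) val=-2 bits=0x6 at bit 13: 0xda54
word = 0xda54 → little-endian bytes:
  [0]=0x54  [1]=0xda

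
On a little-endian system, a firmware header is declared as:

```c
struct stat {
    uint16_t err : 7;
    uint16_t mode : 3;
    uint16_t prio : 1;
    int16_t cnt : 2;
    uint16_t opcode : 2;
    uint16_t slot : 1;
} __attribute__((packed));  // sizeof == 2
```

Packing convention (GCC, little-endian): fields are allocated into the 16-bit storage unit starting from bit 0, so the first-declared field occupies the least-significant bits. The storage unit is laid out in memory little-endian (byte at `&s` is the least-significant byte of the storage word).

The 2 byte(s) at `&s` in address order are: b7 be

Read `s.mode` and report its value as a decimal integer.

5

[0]=0xb7 [1]=0xbe (little-endian) → word 0xbeb7
err:7 @ bit 0 → (0xbeb7>>0)&0x7f = 0x37
mode:3 @ bit 7 → (0xbeb7>>7)&0x7 = 0x5  ←
prio:1 @ bit 10 → (0xbeb7>>10)&0x1 = 0x1
cnt:2 @ bit 11 → (0xbeb7>>11)&0x3 = 0x3
opcode:2 @ bit 13 → (0xbeb7>>13)&0x3 = 0x1
slot:1 @ bit 15 → (0xbeb7>>15)&0x1 = 0x1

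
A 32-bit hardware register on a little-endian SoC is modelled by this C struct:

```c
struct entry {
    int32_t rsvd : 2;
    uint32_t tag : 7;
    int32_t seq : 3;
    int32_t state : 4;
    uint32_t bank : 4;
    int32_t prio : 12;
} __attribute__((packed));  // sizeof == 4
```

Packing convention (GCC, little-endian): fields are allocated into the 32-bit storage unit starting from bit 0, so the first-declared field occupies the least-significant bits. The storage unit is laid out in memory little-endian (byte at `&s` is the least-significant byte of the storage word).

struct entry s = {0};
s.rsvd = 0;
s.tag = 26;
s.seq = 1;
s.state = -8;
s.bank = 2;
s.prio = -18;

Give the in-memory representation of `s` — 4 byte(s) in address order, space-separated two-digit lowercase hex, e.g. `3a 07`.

[0+:2] rsvd=0 & 0x3 = 0x0; word=0x00000000
[2+:7] tag=26 & 0x7f = 0x1a; word=0x00000068
[9+:3] seq=1 & 0x7 = 0x1; word=0x00000268
[12+:4] state=-8 & 0xf = 0x8; word=0x00008268
[16+:4] bank=2 & 0xf = 0x2; word=0x00028268
[20+:12] prio=-18 & 0xfff = 0xfee; word=0xfee28268
word = 0xfee28268 → little-endian bytes:
  [0]=0x68  [1]=0x82  [2]=0xe2  [3]=0xfe

68 82 e2 fe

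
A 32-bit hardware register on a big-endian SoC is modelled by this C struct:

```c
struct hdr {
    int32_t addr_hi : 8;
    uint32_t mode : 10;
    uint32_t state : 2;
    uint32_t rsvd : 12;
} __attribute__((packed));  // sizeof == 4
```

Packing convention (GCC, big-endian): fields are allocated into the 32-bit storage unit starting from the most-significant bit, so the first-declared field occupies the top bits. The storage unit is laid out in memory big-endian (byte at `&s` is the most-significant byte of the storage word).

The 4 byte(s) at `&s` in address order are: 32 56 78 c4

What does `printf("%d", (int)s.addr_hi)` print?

[0]=0x32 [1]=0x56 [2]=0x78 [3]=0xc4 (big-endian) → word 0x325678c4
addr_hi [24+:8] = (word>>24) & 0xff = 50  ←
mode [14+:10] = (word>>14) & 0x3ff = 345
state [12+:2] = (word>>12) & 0x3 = 3
rsvd [0+:12] = (word>>0) & 0xfff = 2244
addr_hi signed 8b, MSB=0: value = 50

50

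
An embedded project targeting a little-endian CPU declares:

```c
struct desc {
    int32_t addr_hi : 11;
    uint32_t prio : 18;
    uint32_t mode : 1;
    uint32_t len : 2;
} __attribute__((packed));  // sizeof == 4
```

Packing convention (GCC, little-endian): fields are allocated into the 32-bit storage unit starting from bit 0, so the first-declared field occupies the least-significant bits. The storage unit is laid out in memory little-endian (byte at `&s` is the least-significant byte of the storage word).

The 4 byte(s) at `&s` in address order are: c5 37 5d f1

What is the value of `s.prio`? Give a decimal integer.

[0]=0xc5 [1]=0x37 [2]=0x5d [3]=0xf1 (little-endian) → word 0xf15d37c5
addr_hi [0+:11] = (word>>0) & 0x7ff = 1989
prio [11+:18] = (word>>11) & 0x3ffff = 142246  ←
mode [29+:1] = (word>>29) & 0x1 = 1
len [30+:2] = (word>>30) & 0x3 = 3

142246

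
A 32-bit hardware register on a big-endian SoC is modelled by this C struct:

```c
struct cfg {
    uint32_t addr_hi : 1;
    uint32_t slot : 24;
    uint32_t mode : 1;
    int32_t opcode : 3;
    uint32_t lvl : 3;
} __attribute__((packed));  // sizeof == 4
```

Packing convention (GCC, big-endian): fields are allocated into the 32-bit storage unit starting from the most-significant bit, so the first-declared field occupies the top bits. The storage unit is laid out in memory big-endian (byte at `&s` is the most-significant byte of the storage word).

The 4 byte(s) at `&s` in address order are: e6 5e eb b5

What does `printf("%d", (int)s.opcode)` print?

-2

[0]=0xe6 [1]=0x5e [2]=0xeb [3]=0xb5 (big-endian) → word 0xe65eebb5
addr_hi [31+:1] = (word>>31) & 0x1 = 1
slot [7+:24] = (word>>7) & 0xffffff = 13417943
mode [6+:1] = (word>>6) & 0x1 = 0
opcode [3+:3] = (word>>3) & 0x7 = 6  ←
lvl [0+:3] = (word>>0) & 0x7 = 5
opcode signed 3b, MSB=1: 6 - 8 = -2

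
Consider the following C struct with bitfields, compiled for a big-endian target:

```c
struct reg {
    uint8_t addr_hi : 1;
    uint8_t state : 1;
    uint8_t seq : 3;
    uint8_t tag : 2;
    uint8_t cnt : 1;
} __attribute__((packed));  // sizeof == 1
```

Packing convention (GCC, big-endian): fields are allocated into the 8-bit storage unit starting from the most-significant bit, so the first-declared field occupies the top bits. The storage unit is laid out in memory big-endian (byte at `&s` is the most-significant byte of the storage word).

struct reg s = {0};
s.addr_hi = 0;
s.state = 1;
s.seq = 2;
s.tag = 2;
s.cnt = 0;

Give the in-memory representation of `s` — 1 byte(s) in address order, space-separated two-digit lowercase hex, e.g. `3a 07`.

[7+:1] addr_hi=0 & 0x1 = 0x0; word=0x00
[6+:1] state=1 & 0x1 = 0x1; word=0x40
[3+:3] seq=2 & 0x7 = 0x2; word=0x50
[1+:2] tag=2 & 0x3 = 0x2; word=0x54
[0+:1] cnt=0 & 0x1 = 0x0; word=0x54
word = 0x54 → big-endian bytes:
  [0]=0x54

54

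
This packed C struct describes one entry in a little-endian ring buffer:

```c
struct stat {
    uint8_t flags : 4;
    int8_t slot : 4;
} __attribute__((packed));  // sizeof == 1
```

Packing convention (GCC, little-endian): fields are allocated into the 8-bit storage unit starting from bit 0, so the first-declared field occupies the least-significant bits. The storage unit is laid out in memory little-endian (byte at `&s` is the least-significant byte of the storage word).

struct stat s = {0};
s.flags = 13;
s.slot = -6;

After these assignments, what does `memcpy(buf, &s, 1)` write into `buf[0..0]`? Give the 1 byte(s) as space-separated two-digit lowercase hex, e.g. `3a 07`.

flags:4 = 13 → 0xd << 0 → word 0x0d
slot:4 = -6 → 0xa << 4 → word 0xad
word = 0xad → little-endian bytes:
  [0]=0xad

ad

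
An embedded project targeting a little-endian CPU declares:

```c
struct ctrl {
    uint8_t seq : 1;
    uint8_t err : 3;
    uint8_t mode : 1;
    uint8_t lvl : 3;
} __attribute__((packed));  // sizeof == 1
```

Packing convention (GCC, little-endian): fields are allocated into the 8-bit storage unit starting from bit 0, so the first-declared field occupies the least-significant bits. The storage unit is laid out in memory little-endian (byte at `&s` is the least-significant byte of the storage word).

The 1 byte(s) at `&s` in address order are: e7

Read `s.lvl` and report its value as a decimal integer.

[0]=0xe7 (little-endian) → word 0xe7
seq:1 @ bit 0 → (0xe7>>0)&0x1 = 0x1
err:3 @ bit 1 → (0xe7>>1)&0x7 = 0x3
mode:1 @ bit 4 → (0xe7>>4)&0x1 = 0x0
lvl:3 @ bit 5 → (0xe7>>5)&0x7 = 0x7  ←

7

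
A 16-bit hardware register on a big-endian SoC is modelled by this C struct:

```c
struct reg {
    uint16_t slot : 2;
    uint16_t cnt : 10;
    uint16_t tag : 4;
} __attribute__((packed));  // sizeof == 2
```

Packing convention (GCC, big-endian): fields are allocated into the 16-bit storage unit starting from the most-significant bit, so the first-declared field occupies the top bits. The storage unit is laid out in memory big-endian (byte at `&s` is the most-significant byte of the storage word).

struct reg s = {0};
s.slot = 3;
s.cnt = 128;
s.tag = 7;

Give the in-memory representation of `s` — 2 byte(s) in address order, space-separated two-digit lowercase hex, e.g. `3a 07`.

c8 07

slot (2b) val=3 bits=0x3 at bit 14: 0xc000
cnt (10b) val=128 bits=0x80 at bit 4: 0xc800
tag (4b) val=7 bits=0x7 at bit 0: 0xc807
word = 0xc807 → big-endian bytes:
  [0]=0xc8  [1]=0x07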